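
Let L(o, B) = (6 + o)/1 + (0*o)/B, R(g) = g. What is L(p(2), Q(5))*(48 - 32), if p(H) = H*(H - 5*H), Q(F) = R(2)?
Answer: -160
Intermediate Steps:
Q(F) = 2
p(H) = -4*H² (p(H) = H*(-4*H) = -4*H²)
L(o, B) = 6 + o (L(o, B) = (6 + o)*1 + 0/B = (6 + o) + 0 = 6 + o)
L(p(2), Q(5))*(48 - 32) = (6 - 4*2²)*(48 - 32) = (6 - 4*4)*16 = (6 - 16)*16 = -10*16 = -160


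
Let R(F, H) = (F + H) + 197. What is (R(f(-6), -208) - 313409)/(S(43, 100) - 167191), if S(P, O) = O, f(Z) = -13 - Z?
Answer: 313427/167091 ≈ 1.8758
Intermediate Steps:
R(F, H) = 197 + F + H
(R(f(-6), -208) - 313409)/(S(43, 100) - 167191) = ((197 + (-13 - 1*(-6)) - 208) - 313409)/(100 - 167191) = ((197 + (-13 + 6) - 208) - 313409)/(-167091) = ((197 - 7 - 208) - 313409)*(-1/167091) = (-18 - 313409)*(-1/167091) = -313427*(-1/167091) = 313427/167091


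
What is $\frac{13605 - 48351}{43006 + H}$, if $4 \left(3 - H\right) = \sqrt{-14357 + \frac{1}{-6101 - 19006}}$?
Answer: $- \frac{18759833828199}{23221150190246} - \frac{86865 i \sqrt{22625248371}}{23221150190246} \approx -0.80788 - 0.00056268 i$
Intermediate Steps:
$H = 3 - \frac{5 i \sqrt{22625248371}}{25107}$ ($H = 3 - \frac{\sqrt{-14357 + \frac{1}{-6101 - 19006}}}{4} = 3 - \frac{\sqrt{-14357 + \frac{1}{-25107}}}{4} = 3 - \frac{\sqrt{-14357 - \frac{1}{25107}}}{4} = 3 - \frac{\sqrt{- \frac{360461200}{25107}}}{4} = 3 - \frac{\frac{20}{25107} i \sqrt{22625248371}}{4} = 3 - \frac{5 i \sqrt{22625248371}}{25107} \approx 3.0 - 29.955 i$)
$\frac{13605 - 48351}{43006 + H} = \frac{13605 - 48351}{43006 + \left(3 - \frac{5 i \sqrt{22625248371}}{25107}\right)} = - \frac{34746}{43009 - \frac{5 i \sqrt{22625248371}}{25107}}$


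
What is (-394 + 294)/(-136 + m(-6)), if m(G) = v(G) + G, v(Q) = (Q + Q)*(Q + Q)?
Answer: -50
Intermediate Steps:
v(Q) = 4*Q² (v(Q) = (2*Q)*(2*Q) = 4*Q²)
m(G) = G + 4*G² (m(G) = 4*G² + G = G + 4*G²)
(-394 + 294)/(-136 + m(-6)) = (-394 + 294)/(-136 - 6*(1 + 4*(-6))) = -100/(-136 - 6*(1 - 24)) = -100/(-136 - 6*(-23)) = -100/(-136 + 138) = -100/2 = -100*½ = -50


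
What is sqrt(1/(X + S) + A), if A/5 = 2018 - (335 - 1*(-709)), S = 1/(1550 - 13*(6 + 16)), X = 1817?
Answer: sqrt(25688183269466166)/2296689 ≈ 69.785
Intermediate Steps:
S = 1/1264 (S = 1/(1550 - 13*22) = 1/(1550 - 286) = 1/1264 ≈ 0.00079114)
A = 4870 (A = 5*(2018 - (335 - 1*(-709))) = 5*(2018 - (335 + 709)) = 5*(2018 - 1*1044) = 5*(2018 - 1044) = 5*974 = 4870)
sqrt(1/(X + S) + A) = sqrt(1/(1817 + 1/1264) + 4870) = sqrt(1/(2296689/1264) + 4870) = sqrt(1264/2296689 + 4870) = sqrt(11184876694/2296689) = sqrt(25688183269466166)/2296689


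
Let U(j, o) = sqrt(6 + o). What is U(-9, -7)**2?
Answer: -1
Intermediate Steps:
U(-9, -7)**2 = (sqrt(6 - 7))**2 = (sqrt(-1))**2 = I**2 = -1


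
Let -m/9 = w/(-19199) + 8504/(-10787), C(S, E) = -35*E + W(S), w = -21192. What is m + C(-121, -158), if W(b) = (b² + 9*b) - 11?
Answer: 3949008751251/207099613 ≈ 19068.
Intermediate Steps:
W(b) = -11 + b² + 9*b
C(S, E) = -11 + S² - 35*E + 9*S (C(S, E) = -35*E + (-11 + S² + 9*S) = -11 + S² - 35*E + 9*S)
m = -587968272/207099613 (m = -9*(-21192/(-19199) + 8504/(-10787)) = -9*(-21192*(-1/19199) + 8504*(-1/10787)) = -9*(21192/19199 - 8504/10787) = -9*65329808/207099613 = -587968272/207099613 ≈ -2.8391)
m + C(-121, -158) = -587968272/207099613 + (-11 + (-121)² - 35*(-158) + 9*(-121)) = -587968272/207099613 + (-11 + 14641 + 5530 - 1089) = -587968272/207099613 + 19071 = 3949008751251/207099613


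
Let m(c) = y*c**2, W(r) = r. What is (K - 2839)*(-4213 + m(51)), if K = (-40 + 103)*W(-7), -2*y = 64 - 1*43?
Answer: 103397080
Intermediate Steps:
y = -21/2 (y = -(64 - 1*43)/2 = -(64 - 43)/2 = -1/2*21 = -21/2 ≈ -10.500)
m(c) = -21*c**2/2
K = -441 (K = (-40 + 103)*(-7) = 63*(-7) = -441)
(K - 2839)*(-4213 + m(51)) = (-441 - 2839)*(-4213 - 21/2*51**2) = -3280*(-4213 - 21/2*2601) = -3280*(-4213 - 54621/2) = -3280*(-63047/2) = 103397080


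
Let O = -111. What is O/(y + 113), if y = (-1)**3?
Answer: -111/112 ≈ -0.99107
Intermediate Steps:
y = -1
O/(y + 113) = -111/(-1 + 113) = -111/112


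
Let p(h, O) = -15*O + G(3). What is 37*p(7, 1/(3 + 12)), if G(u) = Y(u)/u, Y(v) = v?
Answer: 0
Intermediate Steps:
G(u) = 1 (G(u) = u/u = 1)
p(h, O) = 1 - 15*O (p(h, O) = -15*O + 1 = 1 - 15*O)
37*p(7, 1/(3 + 12)) = 37*(1 - 15/(3 + 12)) = 37*(1 - 15/15) = 37*(1 - 15*1/15) = 37*(1 - 1) = 37*0 = 0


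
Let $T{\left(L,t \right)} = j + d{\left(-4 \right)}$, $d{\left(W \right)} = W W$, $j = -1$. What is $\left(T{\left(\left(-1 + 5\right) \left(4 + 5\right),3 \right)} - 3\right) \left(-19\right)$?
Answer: $-228$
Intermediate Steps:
$d{\left(W \right)} = W^{2}$
$T{\left(L,t \right)} = 15$ ($T{\left(L,t \right)} = -1 + \left(-4\right)^{2} = -1 + 16 = 15$)
$\left(T{\left(\left(-1 + 5\right) \left(4 + 5\right),3 \right)} - 3\right) \left(-19\right) = \left(15 - 3\right) \left(-19\right) = 12 \left(-19\right) = -228$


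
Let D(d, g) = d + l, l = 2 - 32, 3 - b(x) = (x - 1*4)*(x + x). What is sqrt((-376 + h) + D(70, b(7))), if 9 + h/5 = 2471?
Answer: sqrt(11974) ≈ 109.43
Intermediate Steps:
h = 12310 (h = -45 + 5*2471 = -45 + 12355 = 12310)
b(x) = 3 - 2*x*(-4 + x) (b(x) = 3 - (x - 1*4)*(x + x) = 3 - (x - 4)*2*x = 3 - (-4 + x)*2*x = 3 - 2*x*(-4 + x))
l = -30
D(d, g) = -30 + d (D(d, g) = d - 30 = -30 + d)
sqrt((-376 + h) + D(70, b(7))) = sqrt((-376 + 12310) + (-30 + 70)) = sqrt(11934 + 40) = sqrt(11974)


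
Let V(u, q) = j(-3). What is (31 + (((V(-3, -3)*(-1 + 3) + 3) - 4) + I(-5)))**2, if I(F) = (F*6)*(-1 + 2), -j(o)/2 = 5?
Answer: 400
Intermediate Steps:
j(o) = -10 (j(o) = -2*5 = -10)
V(u, q) = -10
I(F) = 6*F (I(F) = (6*F)*1 = 6*F)
(31 + (((V(-3, -3)*(-1 + 3) + 3) - 4) + I(-5)))**2 = (31 + (((-10*(-1 + 3) + 3) - 4) + 6*(-5)))**2 = (31 + (((-10*2 + 3) - 4) - 30))**2 = (31 + (((-20 + 3) - 4) - 30))**2 = (31 + ((-17 - 4) - 30))**2 = (31 + (-21 - 30))**2 = (31 - 51)**2 = (-20)**2 = 400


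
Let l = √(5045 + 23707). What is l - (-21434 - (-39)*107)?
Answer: 17261 + 4*√1797 ≈ 17431.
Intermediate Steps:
l = 4*√1797 (l = √28752 = 4*√1797 ≈ 169.56)
l - (-21434 - (-39)*107) = 4*√1797 - (-21434 - (-39)*107) = 4*√1797 - (-21434 - 1*(-4173)) = 4*√1797 - (-21434 + 4173) = 4*√1797 - 1*(-17261) = 4*√1797 + 17261 = 17261 + 4*√1797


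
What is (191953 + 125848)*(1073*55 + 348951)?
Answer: 129652002766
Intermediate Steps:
(191953 + 125848)*(1073*55 + 348951) = 317801*(59015 + 348951) = 317801*407966 = 129652002766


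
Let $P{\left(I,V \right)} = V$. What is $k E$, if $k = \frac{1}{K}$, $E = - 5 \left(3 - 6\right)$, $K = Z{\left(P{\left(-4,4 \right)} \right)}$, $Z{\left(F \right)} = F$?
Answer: $\frac{15}{4} \approx 3.75$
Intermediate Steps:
$K = 4$
$E = 15$ ($E = - 5 \left(3 - 6\right) = \left(-5\right) \left(-3\right) = 15$)
$k = \frac{1}{4} \approx 0.25$
$k E = \frac{1}{4} \cdot 15 = \frac{15}{4}$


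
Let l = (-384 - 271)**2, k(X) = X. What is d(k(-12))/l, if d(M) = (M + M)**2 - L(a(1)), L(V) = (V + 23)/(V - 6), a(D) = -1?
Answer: 4054/3003175 ≈ 0.0013499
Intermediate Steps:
L(V) = (23 + V)/(-6 + V)
d(M) = 22/7 + 4*M**2 (d(M) = (M + M)**2 - (23 - 1)/(-6 - 1) = (2*M)**2 - 22/(-7) = 4*M**2 - (-1)*22/7 = 4*M**2 - 1*(-22/7) = 4*M**2 + 22/7 = 22/7 + 4*M**2)
l = 429025 (l = (-655)**2 = 429025)
d(k(-12))/l = (22/7 + 4*(-12)**2)/429025 = (22/7 + 4*144)*(1/429025) = (22/7 + 576)*(1/429025) = (4054/7)*(1/429025) = 4054/3003175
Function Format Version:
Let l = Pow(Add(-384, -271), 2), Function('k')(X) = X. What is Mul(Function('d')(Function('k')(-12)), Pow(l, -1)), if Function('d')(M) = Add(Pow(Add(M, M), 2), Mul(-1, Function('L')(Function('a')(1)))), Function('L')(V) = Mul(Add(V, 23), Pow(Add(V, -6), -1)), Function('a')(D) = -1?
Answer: Rational(4054, 3003175) ≈ 0.0013499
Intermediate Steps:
Function('L')(V) = Mul(Pow(Add(-6, V), -1), Add(23, V)) (Function('L')(V) = Mul(Add(23, V), Pow(Add(-6, V), -1)) = Mul(Pow(Add(-6, V), -1), Add(23, V)))
Function('d')(M) = Add(Rational(22, 7), Mul(4, Pow(M, 2))) (Function('d')(M) = Add(Pow(Add(M, M), 2), Mul(-1, Mul(Pow(Add(-6, -1), -1), Add(23, -1)))) = Add(Pow(Mul(2, M), 2), Mul(-1, Mul(Pow(-7, -1), 22))) = Add(Mul(4, Pow(M, 2)), Mul(-1, Mul(Rational(-1, 7), 22))) = Add(Mul(4, Pow(M, 2)), Mul(-1, Rational(-22, 7))) = Add(Mul(4, Pow(M, 2)), Rational(22, 7)) = Add(Rational(22, 7), Mul(4, Pow(M, 2))))
l = 429025 (l = Pow(-655, 2) = 429025)
Mul(Function('d')(Function('k')(-12)), Pow(l, -1)) = Mul(Add(Rational(22, 7), Mul(4, Pow(-12, 2))), Pow(429025, -1)) = Mul(Add(Rational(22, 7), Mul(4, 144)), Rational(1, 429025)) = Mul(Add(Rational(22, 7), 576), Rational(1, 429025)) = Mul(Rational(4054, 7), Rational(1, 429025)) = Rational(4054, 3003175)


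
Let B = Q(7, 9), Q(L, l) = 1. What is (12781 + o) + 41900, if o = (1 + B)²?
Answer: 54685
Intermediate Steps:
B = 1
o = 4 (o = (1 + 1)² = 2² = 4)
(12781 + o) + 41900 = (12781 + 4) + 41900 = 12785 + 41900 = 54685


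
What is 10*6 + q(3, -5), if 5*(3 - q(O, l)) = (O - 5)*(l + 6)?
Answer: 317/5 ≈ 63.400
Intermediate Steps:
q(O, l) = 3 - (-5 + O)*(6 + l)/5 (q(O, l) = 3 - (O - 5)*(l + 6)/5 = 3 - (-5 + O)*(6 + l)/5)
10*6 + q(3, -5) = 10*6 + (9 - 5 - 6/5*3 - ⅕*3*(-5)) = 60 + (9 - 5 - 18/5 + 3) = 60 + 17/5 = 317/5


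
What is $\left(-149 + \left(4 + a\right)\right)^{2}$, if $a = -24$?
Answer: $28561$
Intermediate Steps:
$\left(-149 + \left(4 + a\right)\right)^{2} = \left(-149 + \left(4 - 24\right)\right)^{2} = \left(-149 - 20\right)^{2} = \left(-169\right)^{2} = 28561$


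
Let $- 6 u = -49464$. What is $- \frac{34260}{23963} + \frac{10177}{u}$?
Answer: $- \frac{38567989}{197550972} \approx -0.19523$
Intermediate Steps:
$u = 8244$ ($u = \left(- \frac{1}{6}\right) \left(-49464\right) = 8244$)
$- \frac{34260}{23963} + \frac{10177}{u} = - \frac{34260}{23963} + \frac{10177}{8244} = - \frac{38567989}{197550972}$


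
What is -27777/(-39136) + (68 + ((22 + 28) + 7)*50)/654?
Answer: 66182503/12797472 ≈ 5.1715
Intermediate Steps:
-27777/(-39136) + (68 + ((22 + 28) + 7)*50)/654 = -27777*(-1/39136) + (68 + (50 + 7)*50)*(1/654) = 27777/39136 + (68 + 57*50)*(1/654) = 27777/39136 + (68 + 2850)*(1/654) = 27777/39136 + 2918*(1/654) = 27777/39136 + 1459/327 = 66182503/12797472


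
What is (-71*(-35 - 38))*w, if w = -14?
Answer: -72562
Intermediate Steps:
(-71*(-35 - 38))*w = -71*(-35 - 38)*(-14) = -71*(-73)*(-14) = 5183*(-14) = -72562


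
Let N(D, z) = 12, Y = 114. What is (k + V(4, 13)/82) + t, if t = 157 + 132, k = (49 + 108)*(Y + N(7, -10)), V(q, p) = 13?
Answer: 1645835/82 ≈ 20071.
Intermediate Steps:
k = 19782 (k = (49 + 108)*(114 + 12) = 157*126 = 19782)
t = 289
(k + V(4, 13)/82) + t = (19782 + 13/82) + 289 = 1622137/82 + 289 = 1645835/82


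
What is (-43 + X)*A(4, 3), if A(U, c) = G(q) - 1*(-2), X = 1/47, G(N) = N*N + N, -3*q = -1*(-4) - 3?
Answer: -32320/423 ≈ -76.407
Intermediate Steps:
q = -⅓ (q = -(-1*(-4) - 3)/3 = -(4 - 3)/3 = -⅓*1 = -⅓ ≈ -0.33333)
G(N) = N + N² (G(N) = N² + N = N + N²)
X = 1/47 ≈ 0.021277
A(U, c) = 16/9 (A(U, c) = -(1 - ⅓)/3 - 1*(-2) = -⅓*⅔ + 2 = -2/9 + 2 = 16/9)
(-43 + X)*A(4, 3) = (-43 + 1/47)*(16/9) = -2020/47*16/9 = -32320/423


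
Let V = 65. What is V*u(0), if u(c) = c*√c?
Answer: 0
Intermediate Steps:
u(c) = c^(3/2)
V*u(0) = 65*0^(3/2) = 65*0 = 0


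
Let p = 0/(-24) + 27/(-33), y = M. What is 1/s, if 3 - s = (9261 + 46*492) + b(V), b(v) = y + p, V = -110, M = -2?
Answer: -11/350759 ≈ -3.1361e-5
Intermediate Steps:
y = -2
p = -9/11 (p = 0*(-1/24) + 27*(-1/33) = 0 - 9/11 = -9/11 ≈ -0.81818)
b(v) = -31/11 (b(v) = -2 - 9/11 = -31/11)
s = -350759/11 (s = 3 - ((9261 + 46*492) - 31/11) = 3 - ((9261 + 22632) - 31/11) = 3 - (31893 - 31/11) = 3 - 1*350792/11 = 3 - 350792/11 = -350759/11 ≈ -31887.)
1/s = 1/(-350759/11) = -11/350759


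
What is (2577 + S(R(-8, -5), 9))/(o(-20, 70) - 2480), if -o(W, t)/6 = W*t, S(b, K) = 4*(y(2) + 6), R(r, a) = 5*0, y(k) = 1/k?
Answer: 2603/5920 ≈ 0.43970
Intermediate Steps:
R(r, a) = 0
S(b, K) = 26 (S(b, K) = 4*(1/2 + 6) = 4*(13/2) = 26)
o(W, t) = -6*W*t
(2577 + S(R(-8, -5), 9))/(o(-20, 70) - 2480) = (2577 + 26)/(-6*(-20)*70 - 2480) = 2603/(8400 - 2480) = 2603/5920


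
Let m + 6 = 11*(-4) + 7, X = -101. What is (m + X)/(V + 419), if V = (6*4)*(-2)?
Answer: -144/371 ≈ -0.38814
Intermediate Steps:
V = -48 (V = 24*(-2) = -48)
m = -43 (m = -6 + (11*(-4) + 7) = -6 + (-44 + 7) = -6 - 37 = -43)
(m + X)/(V + 419) = (-43 - 101)/(-48 + 419) = -144/371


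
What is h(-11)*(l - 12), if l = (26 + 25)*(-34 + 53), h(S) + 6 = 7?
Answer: 957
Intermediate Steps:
h(S) = 1 (h(S) = -6 + 7 = 1)
l = 969 (l = 51*19 = 969)
h(-11)*(l - 12) = 1*(969 - 12) = 1*957 = 957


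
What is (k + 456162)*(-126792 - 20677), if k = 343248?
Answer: -117888193290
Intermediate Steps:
(k + 456162)*(-126792 - 20677) = (343248 + 456162)*(-126792 - 20677) = 799410*(-147469) = -117888193290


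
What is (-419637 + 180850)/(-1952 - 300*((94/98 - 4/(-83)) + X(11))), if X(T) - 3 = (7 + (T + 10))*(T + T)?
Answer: 971146729/764409784 ≈ 1.2705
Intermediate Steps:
X(T) = 3 + 2*T*(17 + T) (X(T) = 3 + (7 + (T + 10))*(T + T) = 3 + (7 + (10 + T))*(2*T) = 3 + (17 + T)*(2*T) = 3 + 2*T*(17 + T))
(-419637 + 180850)/(-1952 - 300*((94/98 - 4/(-83)) + X(11))) = (-419637 + 180850)/(-1952 - 300*((94/98 - 4/(-83)) + (3 + 2*11² + 34*11))) = -238787/(-1952 - 300*((94*(1/98) - 4*(-1/83)) + (3 + 2*121 + 374))) = -238787/(-1952 - 300*((47/49 + 4/83) + (3 + 242 + 374))) = -238787/(-1952 - 300*(4097/4067 + 619)) = -238787/(-1952 - 300*2521570/4067) = -238787/(-1952 - 756471000/4067) = -238787/(-764409784/4067) = -238787*(-4067/764409784) = 971146729/764409784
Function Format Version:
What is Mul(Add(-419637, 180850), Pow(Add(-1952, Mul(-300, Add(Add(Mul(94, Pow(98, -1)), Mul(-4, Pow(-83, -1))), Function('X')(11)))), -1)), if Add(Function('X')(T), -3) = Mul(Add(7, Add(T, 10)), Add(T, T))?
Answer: Rational(971146729, 764409784) ≈ 1.2705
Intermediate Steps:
Function('X')(T) = Add(3, Mul(2, T, Add(17, T))) (Function('X')(T) = Add(3, Mul(Add(7, Add(T, 10)), Add(T, T))) = Add(3, Mul(Add(7, Add(10, T)), Mul(2, T))) = Add(3, Mul(Add(17, T), Mul(2, T))) = Add(3, Mul(2, T, Add(17, T))))
Mul(Add(-419637, 180850), Pow(Add(-1952, Mul(-300, Add(Add(Mul(94, Pow(98, -1)), Mul(-4, Pow(-83, -1))), Function('X')(11)))), -1)) = Mul(Add(-419637, 180850), Pow(Add(-1952, Mul(-300, Add(Add(Mul(94, Pow(98, -1)), Mul(-4, Pow(-83, -1))), Add(3, Mul(2, Pow(11, 2)), Mul(34, 11))))), -1)) = Mul(-238787, Pow(Add(-1952, Mul(-300, Add(Add(Mul(94, Rational(1, 98)), Mul(-4, Rational(-1, 83))), Add(3, Mul(2, 121), 374)))), -1)) = Mul(-238787, Pow(Add(-1952, Mul(-300, Add(Add(Rational(47, 49), Rational(4, 83)), Add(3, 242, 374)))), -1)) = Mul(-238787, Pow(Add(-1952, Mul(-300, Add(Rational(4097, 4067), 619))), -1)) = Mul(-238787, Pow(Add(-1952, Mul(-300, Rational(2521570, 4067))), -1)) = Mul(-238787, Pow(Add(-1952, Rational(-756471000, 4067)), -1)) = Mul(-238787, Pow(Rational(-764409784, 4067), -1)) = Mul(-238787, Rational(-4067, 764409784)) = Rational(971146729, 764409784)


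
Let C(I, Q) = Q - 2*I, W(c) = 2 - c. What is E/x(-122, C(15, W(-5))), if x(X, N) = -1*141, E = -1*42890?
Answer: 42890/141 ≈ 304.18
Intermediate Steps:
E = -42890
x(X, N) = -141
E/x(-122, C(15, W(-5))) = -42890/(-141) = -42890*(-1/141) = 42890/141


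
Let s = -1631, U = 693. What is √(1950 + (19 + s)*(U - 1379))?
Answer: √1107782 ≈ 1052.5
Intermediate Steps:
√(1950 + (19 + s)*(U - 1379)) = √(1950 + (19 - 1631)*(693 - 1379)) = √(1950 - 1612*(-686)) = √(1950 + 1105832) = √1107782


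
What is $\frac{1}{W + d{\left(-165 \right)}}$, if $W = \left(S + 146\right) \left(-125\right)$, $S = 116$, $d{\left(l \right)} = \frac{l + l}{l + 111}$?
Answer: $- \frac{9}{294695} \approx -3.054 \cdot 10^{-5}$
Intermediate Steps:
$d{\left(l \right)} = \frac{2 l}{111 + l}$
$W = -32750$ ($W = \left(116 + 146\right) \left(-125\right) = 262 \left(-125\right) = -32750$)
$\frac{1}{W + d{\left(-165 \right)}} = \frac{1}{-32750 + 2 \left(-165\right) \frac{1}{111 - 165}} = \frac{1}{-32750 + 2 \left(-165\right) \frac{1}{-54}} = \frac{1}{-32750 + 2 \left(-165\right) \left(- \frac{1}{54}\right)} = \frac{1}{-32750 + \frac{55}{9}} = \frac{1}{- \frac{294695}{9}} = - \frac{9}{294695}$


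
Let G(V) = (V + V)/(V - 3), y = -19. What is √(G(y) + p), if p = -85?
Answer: 2*I*√2519/11 ≈ 9.1254*I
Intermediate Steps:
G(V) = 2*V/(-3 + V) (G(V) = (2*V)/(-3 + V) = 2*V/(-3 + V))
√(G(y) + p) = √(2*(-19)/(-3 - 19) - 85) = √(2*(-19)/(-22) - 85) = √(2*(-19)*(-1/22) - 85) = √(19/11 - 85) = √(-916/11) = 2*I*√2519/11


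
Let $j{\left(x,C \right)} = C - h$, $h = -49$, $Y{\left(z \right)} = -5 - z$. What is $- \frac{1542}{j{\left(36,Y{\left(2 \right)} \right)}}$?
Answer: $- \frac{257}{7} \approx -36.714$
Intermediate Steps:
$j{\left(x,C \right)} = 49 + C$ ($j{\left(x,C \right)} = C - -49 = C + 49 = 49 + C$)
$- \frac{1542}{j{\left(36,Y{\left(2 \right)} \right)}} = - \frac{1542}{49 - 7} = - \frac{1542}{42} = \left(-1542\right) \frac{1}{42} = - \frac{257}{7}$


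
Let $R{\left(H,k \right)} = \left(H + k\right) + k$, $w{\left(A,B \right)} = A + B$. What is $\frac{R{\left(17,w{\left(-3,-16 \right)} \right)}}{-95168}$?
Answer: $\frac{21}{95168} \approx 0.00022066$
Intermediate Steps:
$R{\left(H,k \right)} = H + 2 k$
$\frac{R{\left(17,w{\left(-3,-16 \right)} \right)}}{-95168} = \frac{17 + 2 \left(-3 - 16\right)}{-95168} = \left(17 + 2 \left(-19\right)\right) \left(- \frac{1}{95168}\right) = \left(17 - 38\right) \left(- \frac{1}{95168}\right) = \left(-21\right) \left(- \frac{1}{95168}\right) = \frac{21}{95168}$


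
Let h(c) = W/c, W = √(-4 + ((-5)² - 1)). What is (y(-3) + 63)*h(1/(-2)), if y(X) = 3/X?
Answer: -248*√5 ≈ -554.54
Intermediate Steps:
W = 2*√5 (W = √(-4 + (25 - 1)) = √(-4 + 24) = √20 = 2*√5 ≈ 4.4721)
h(c) = 2*√5/c (h(c) = (2*√5)/c = 2*√5/c)
(y(-3) + 63)*h(1/(-2)) = (3/(-3) + 63)*(2*√5/(1/(-2))) = (3*(-⅓) + 63)*(2*√5/(-½)) = (-1 + 63)*(2*√5*(-2)) = 62*(-4*√5) = -248*√5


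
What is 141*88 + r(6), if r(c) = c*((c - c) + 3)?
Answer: 12426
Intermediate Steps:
r(c) = 3*c (r(c) = c*(0 + 3) = c*3 = 3*c)
141*88 + r(6) = 141*88 + 3*6 = 12408 + 18 = 12426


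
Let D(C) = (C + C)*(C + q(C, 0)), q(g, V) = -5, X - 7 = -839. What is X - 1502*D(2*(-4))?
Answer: -313248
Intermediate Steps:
X = -832 (X = 7 - 839 = -832)
D(C) = 2*C*(-5 + C) (D(C) = (C + C)*(C - 5) = (2*C)*(-5 + C) = 2*C*(-5 + C))
X - 1502*D(2*(-4)) = -832 - 3004*2*(-4)*(-5 + 2*(-4)) = -832 - 3004*(-8)*(-5 - 8) = -832 - 3004*(-8)*(-13) = -832 - 1502*208 = -832 - 312416 = -313248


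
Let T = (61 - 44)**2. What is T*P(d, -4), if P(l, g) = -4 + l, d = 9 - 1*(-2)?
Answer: 2023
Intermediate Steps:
T = 289 (T = 17**2 = 289)
d = 11 (d = 9 + 2 = 11)
T*P(d, -4) = 289*(-4 + 11) = 289*7 = 2023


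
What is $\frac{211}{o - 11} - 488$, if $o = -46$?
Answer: $- \frac{28027}{57} \approx -491.7$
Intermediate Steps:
$\frac{211}{o - 11} - 488 = \frac{211}{-46 - 11} - 488 = \frac{211}{-57} - 488 = 211 \left(- \frac{1}{57}\right) - 488 = - \frac{211}{57} - 488 = - \frac{28027}{57}$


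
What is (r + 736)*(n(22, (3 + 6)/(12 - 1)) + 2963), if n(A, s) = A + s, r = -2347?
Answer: -52911684/11 ≈ -4.8102e+6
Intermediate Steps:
(r + 736)*(n(22, (3 + 6)/(12 - 1)) + 2963) = (-2347 + 736)*((22 + (3 + 6)/(12 - 1)) + 2963) = -1611*((22 + 9/11) + 2963) = -1611*(251/11 + 2963) = -1611*32844/11 = -52911684/11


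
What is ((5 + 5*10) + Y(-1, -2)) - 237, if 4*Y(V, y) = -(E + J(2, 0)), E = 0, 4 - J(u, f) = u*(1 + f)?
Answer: -365/2 ≈ -182.50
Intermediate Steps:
J(u, f) = 4 - u*(1 + f)
Y(V, y) = -½ (Y(V, y) = (-(0 + (4 - 1*2 - 1*0*2)))/4 = (-(0 + (4 - 2 + 0)))/4 = (-(0 + 2))/4 = (-1*2)/4 = (¼)*(-2) = -½)
((5 + 5*10) + Y(-1, -2)) - 237 = ((5 + 5*10) - ½) - 237 = ((5 + 50) - ½) - 237 = (55 - ½) - 237 = 109/2 - 237 = -365/2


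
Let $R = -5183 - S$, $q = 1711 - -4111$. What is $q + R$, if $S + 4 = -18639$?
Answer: $19282$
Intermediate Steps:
$S = -18643$ ($S = -4 - 18639 = -18643$)
$q = 5822$ ($q = 1711 + 4111 = 5822$)
$R = 13460$ ($R = -5183 - -18643 = -5183 + 18643 = 13460$)
$q + R = 5822 + 13460 = 19282$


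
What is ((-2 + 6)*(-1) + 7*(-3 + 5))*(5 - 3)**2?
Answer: 40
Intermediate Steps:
((-2 + 6)*(-1) + 7*(-3 + 5))*(5 - 3)**2 = (4*(-1) + 7*2)*2**2 = (-4 + 14)*4 = 10*4 = 40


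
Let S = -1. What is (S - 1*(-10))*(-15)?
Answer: -135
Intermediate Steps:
(S - 1*(-10))*(-15) = (-1 - 1*(-10))*(-15) = (-1 + 10)*(-15) = 9*(-15) = -135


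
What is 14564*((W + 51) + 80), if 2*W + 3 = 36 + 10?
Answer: 2221010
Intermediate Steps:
W = 43/2 (W = -3/2 + (36 + 10)/2 = -3/2 + (½)*46 = -3/2 + 23 = 43/2 ≈ 21.500)
14564*((W + 51) + 80) = 14564*((43/2 + 51) + 80) = 14564*(145/2 + 80) = 14564*(305/2) = 2221010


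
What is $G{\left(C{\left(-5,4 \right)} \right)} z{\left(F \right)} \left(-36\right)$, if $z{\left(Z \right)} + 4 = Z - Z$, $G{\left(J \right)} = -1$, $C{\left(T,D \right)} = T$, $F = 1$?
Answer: $-144$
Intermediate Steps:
$z{\left(Z \right)} = -4$ ($z{\left(Z \right)} = -4 + \left(Z - Z\right) = -4 + 0 = -4$)
$G{\left(C{\left(-5,4 \right)} \right)} z{\left(F \right)} \left(-36\right) = \left(-1\right) \left(-4\right) \left(-36\right) = 4 \left(-36\right) = -144$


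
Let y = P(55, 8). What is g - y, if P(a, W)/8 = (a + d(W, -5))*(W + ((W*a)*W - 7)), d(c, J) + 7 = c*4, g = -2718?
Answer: -2256158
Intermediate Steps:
d(c, J) = -7 + 4*c (d(c, J) = -7 + c*4 = -7 + 4*c)
P(a, W) = 8*(-7 + W + a*W²)*(-7 + a + 4*W) (P(a, W) = 8*((a + (-7 + 4*W))*(W + ((W*a)*W - 7))) = 8*((-7 + a + 4*W)*(W + (a*W² - 7))) = 8*((-7 + a + 4*W)*(W + (-7 + a*W²))) = 8*((-7 + a + 4*W)*(-7 + W + a*W²)) = 8*((-7 + W + a*W²)*(-7 + a + 4*W)) = 8*(-7 + W + a*W²)*(-7 + a + 4*W))
y = 2253440 (y = 392 - 224*8 - 56*55 + 8*8*55 + 8*8*(-7 + 4*8) + 8*8²*55² + 8*55*8²*(-7 + 4*8) = 392 - 1792 - 3080 + 3520 + 8*8*(-7 + 32) + 8*64*3025 + 8*55*64*(-7 + 32) = 392 - 1792 - 3080 + 3520 + 8*8*25 + 1548800 + 8*55*64*25 = 392 - 1792 - 3080 + 3520 + 1600 + 1548800 + 704000 = 2253440)
g - y = -2718 - 1*2253440 = -2718 - 2253440 = -2256158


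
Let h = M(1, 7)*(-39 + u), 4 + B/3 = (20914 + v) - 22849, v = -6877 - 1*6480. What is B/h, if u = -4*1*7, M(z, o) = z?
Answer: 45888/67 ≈ 684.90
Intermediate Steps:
v = -13357 (v = -6877 - 6480 = -13357)
u = -28 (u = -4*7 = -28)
B = -45888 (B = -12 + 3*((20914 - 13357) - 22849) = -12 + 3*(7557 - 22849) = -12 + 3*(-15292) = -12 - 45876 = -45888)
h = -67 (h = 1*(-39 - 28) = 1*(-67) = -67)
B/h = -45888/(-67) = -45888*(-1/67) = 45888/67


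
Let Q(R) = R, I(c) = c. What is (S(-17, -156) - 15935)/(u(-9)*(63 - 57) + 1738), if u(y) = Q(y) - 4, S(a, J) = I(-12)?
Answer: -15947/1660 ≈ -9.6066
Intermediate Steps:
S(a, J) = -12
u(y) = -4 + y (u(y) = y - 4 = -4 + y)
(S(-17, -156) - 15935)/(u(-9)*(63 - 57) + 1738) = (-12 - 15935)/((-4 - 9)*(63 - 57) + 1738) = -15947/(-13*6 + 1738) = -15947/(-78 + 1738) = -15947/1660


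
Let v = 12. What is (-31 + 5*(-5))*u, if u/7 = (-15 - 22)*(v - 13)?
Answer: -14504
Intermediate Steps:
u = 259 (u = 7*((-15 - 22)*(12 - 13)) = 7*(-37*(-1)) = 7*37 = 259)
(-31 + 5*(-5))*u = (-31 + 5*(-5))*259 = (-31 - 25)*259 = -56*259 = -14504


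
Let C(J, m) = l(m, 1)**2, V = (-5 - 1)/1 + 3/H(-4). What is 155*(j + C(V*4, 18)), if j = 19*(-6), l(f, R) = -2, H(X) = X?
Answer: -17050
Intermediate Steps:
V = -27/4 (V = (-5 - 1)/1 + 3/(-4) = -6*1 + 3*(-1/4) = -6 - 3/4 = -27/4 ≈ -6.7500)
C(J, m) = 4 (C(J, m) = (-2)**2 = 4)
j = -114
155*(j + C(V*4, 18)) = 155*(-114 + 4) = 155*(-110) = -17050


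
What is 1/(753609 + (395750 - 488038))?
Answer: 1/661321 ≈ 1.5121e-6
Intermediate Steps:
1/(753609 + (395750 - 488038)) = 1/(753609 - 92288) = 1/661321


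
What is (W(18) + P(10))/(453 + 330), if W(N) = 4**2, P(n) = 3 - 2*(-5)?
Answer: 1/27 ≈ 0.037037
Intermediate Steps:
P(n) = 13 (P(n) = 3 + 10 = 13)
W(N) = 16
(W(18) + P(10))/(453 + 330) = (16 + 13)/(453 + 330) = 29/783 = 29*(1/783) = 1/27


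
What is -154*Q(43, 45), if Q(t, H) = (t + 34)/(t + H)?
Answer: -539/4 ≈ -134.75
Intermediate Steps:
Q(t, H) = (34 + t)/(H + t)
-154*Q(43, 45) = -154*(34 + 43)/(45 + 43) = -154*77/88 = -7*77/4 = -154*7/8 = -539/4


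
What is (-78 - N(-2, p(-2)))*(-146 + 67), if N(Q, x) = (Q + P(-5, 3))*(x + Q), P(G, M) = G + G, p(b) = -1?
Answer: 9006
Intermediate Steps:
P(G, M) = 2*G
N(Q, x) = (-10 + Q)*(Q + x) (N(Q, x) = (Q + 2*(-5))*(x + Q) = (Q - 10)*(Q + x) = (-10 + Q)*(Q + x))
(-78 - N(-2, p(-2)))*(-146 + 67) = (-78 - ((-2)² - 10*(-2) - 10*(-1) - 2*(-1)))*(-146 + 67) = (-78 - (4 + 20 + 10 + 2))*(-79) = (-78 - 1*36)*(-79) = (-78 - 36)*(-79) = -114*(-79) = 9006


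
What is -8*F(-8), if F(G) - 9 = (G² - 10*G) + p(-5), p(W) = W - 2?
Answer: -1168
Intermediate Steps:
p(W) = -2 + W
F(G) = 2 + G² - 10*G (F(G) = 9 + ((G² - 10*G) + (-2 - 5)) = 9 + ((G² - 10*G) - 7) = 9 + (-7 + G² - 10*G) = 2 + G² - 10*G)
-8*F(-8) = -8*(2 + (-8)² - 10*(-8)) = -8*(2 + 64 + 80) = -8*146 = -1168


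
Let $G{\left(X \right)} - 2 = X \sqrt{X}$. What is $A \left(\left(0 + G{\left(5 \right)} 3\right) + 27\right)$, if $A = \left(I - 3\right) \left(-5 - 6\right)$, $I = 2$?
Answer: $363 + 165 \sqrt{5} \approx 731.95$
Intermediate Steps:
$G{\left(X \right)} = 2 + X^{\frac{3}{2}}$ ($G{\left(X \right)} = 2 + X \sqrt{X} = 2 + X^{\frac{3}{2}}$)
$A = 11$ ($A = \left(2 - 3\right) \left(-5 - 6\right) = - (-5 - 6) = \left(-1\right) \left(-11\right) = 11$)
$A \left(\left(0 + G{\left(5 \right)} 3\right) + 27\right) = 11 \left(\left(0 + \left(2 + 5^{\frac{3}{2}}\right) 3\right) + 27\right) = 11 \left(\left(0 + \left(2 + 5 \sqrt{5}\right) 3\right) + 27\right) = 11 \left(\left(0 + \left(6 + 15 \sqrt{5}\right)\right) + 27\right) = 11 \left(\left(6 + 15 \sqrt{5}\right) + 27\right) = 11 \left(33 + 15 \sqrt{5}\right) = 363 + 165 \sqrt{5}$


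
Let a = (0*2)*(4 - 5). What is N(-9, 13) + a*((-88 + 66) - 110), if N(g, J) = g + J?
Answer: 4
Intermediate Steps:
N(g, J) = J + g
a = 0 (a = 0*(-1) = 0)
N(-9, 13) + a*((-88 + 66) - 110) = (13 - 9) + 0*((-88 + 66) - 110) = 4 + 0*(-22 - 110) = 4 + 0*(-132) = 4 + 0 = 4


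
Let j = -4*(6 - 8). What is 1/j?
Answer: ⅛ ≈ 0.12500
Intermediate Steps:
j = 8 (j = -4*(-2) = 8)
1/j = 1/8 = ⅛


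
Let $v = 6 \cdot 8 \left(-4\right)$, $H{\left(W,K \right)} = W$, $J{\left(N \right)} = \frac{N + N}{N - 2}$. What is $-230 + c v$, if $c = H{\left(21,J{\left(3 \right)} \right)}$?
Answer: $-4262$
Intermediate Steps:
$J{\left(N \right)} = \frac{2 N}{-2 + N}$
$v = -192$ ($v = 48 \left(-4\right) = -192$)
$c = 21$
$-230 + c v = -230 + 21 \left(-192\right) = -230 - 4032 = -4262$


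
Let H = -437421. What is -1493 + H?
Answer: -438914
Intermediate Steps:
-1493 + H = -1493 - 437421 = -438914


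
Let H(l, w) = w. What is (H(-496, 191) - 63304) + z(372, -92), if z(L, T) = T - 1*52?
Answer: -63257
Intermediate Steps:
z(L, T) = -52 + T (z(L, T) = T - 52 = -52 + T)
(H(-496, 191) - 63304) + z(372, -92) = (191 - 63304) + (-52 - 92) = -63113 - 144 = -63257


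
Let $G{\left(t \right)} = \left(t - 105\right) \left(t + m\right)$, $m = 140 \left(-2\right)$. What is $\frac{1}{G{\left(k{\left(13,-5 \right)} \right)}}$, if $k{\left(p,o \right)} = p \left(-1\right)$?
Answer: $\frac{1}{34574} \approx 2.8923 \cdot 10^{-5}$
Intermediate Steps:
$m = -280$
$k{\left(p,o \right)} = - p$
$G{\left(t \right)} = \left(-280 + t\right) \left(-105 + t\right)$ ($G{\left(t \right)} = \left(t - 105\right) \left(t - 280\right) = \left(-105 + t\right) \left(-280 + t\right) = \left(-280 + t\right) \left(-105 + t\right)$)
$\frac{1}{G{\left(k{\left(13,-5 \right)} \right)}} = \frac{1}{29400 + \left(\left(-1\right) 13\right)^{2} - 385 \left(\left(-1\right) 13\right)} = \frac{1}{29400 + \left(-13\right)^{2} - -5005} = \frac{1}{29400 + 169 + 5005} = \frac{1}{34574}$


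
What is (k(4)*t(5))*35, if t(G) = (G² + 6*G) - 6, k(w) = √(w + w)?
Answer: 3430*√2 ≈ 4850.8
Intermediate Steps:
k(w) = √2*√w (k(w) = √(2*w) = √2*√w)
t(G) = -6 + G² + 6*G
(k(4)*t(5))*35 = ((√2*√4)*(-6 + 5² + 6*5))*35 = ((√2*2)*(-6 + 25 + 30))*35 = ((2*√2)*49)*35 = (98*√2)*35 = 3430*√2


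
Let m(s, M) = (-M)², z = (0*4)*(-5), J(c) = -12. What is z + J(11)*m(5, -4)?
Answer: -192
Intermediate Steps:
z = 0 (z = 0*(-5) = 0)
m(s, M) = M²
z + J(11)*m(5, -4) = 0 - 12*(-4)² = 0 - 12*16 = 0 - 192 = -192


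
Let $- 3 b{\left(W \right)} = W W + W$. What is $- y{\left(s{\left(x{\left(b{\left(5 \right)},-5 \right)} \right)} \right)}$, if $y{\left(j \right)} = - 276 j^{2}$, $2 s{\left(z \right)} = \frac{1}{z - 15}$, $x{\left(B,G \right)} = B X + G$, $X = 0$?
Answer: $\frac{69}{400} \approx 0.1725$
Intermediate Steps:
$b{\left(W \right)} = - \frac{W}{3} - \frac{W^{2}}{3}$ ($b{\left(W \right)} = - \frac{W W + W}{3} = - \frac{W^{2} + W}{3} = - \frac{W + W^{2}}{3} = - \frac{W}{3} - \frac{W^{2}}{3}$)
$x{\left(B,G \right)} = G$ ($x{\left(B,G \right)} = B 0 + G = 0 + G = G$)
$s{\left(z \right)} = \frac{1}{2 \left(-15 + z\right)}$ ($s{\left(z \right)} = \frac{1}{2 \left(z - 15\right)} = \frac{1}{2 \left(-15 + z\right)}$)
$- y{\left(s{\left(x{\left(b{\left(5 \right)},-5 \right)} \right)} \right)} = - \left(-276\right) \left(\frac{1}{2 \left(-15 - 5\right)}\right)^{2} = - \left(-276\right) \left(\frac{1}{2 \left(-20\right)}\right)^{2} = - \left(-276\right) \left(\frac{1}{2} \left(- \frac{1}{20}\right)\right)^{2} = - \left(-276\right) \left(- \frac{1}{40}\right)^{2} = - \frac{-276}{1600} = \left(-1\right) \left(- \frac{69}{400}\right) = \frac{69}{400}$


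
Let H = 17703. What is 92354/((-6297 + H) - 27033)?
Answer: -92354/15627 ≈ -5.9099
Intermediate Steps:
92354/((-6297 + H) - 27033) = 92354/((-6297 + 17703) - 27033) = 92354/(11406 - 27033) = 92354/(-15627) = 92354*(-1/15627) = -92354/15627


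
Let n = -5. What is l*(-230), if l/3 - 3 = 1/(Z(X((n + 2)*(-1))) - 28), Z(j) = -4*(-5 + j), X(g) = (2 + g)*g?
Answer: -70035/34 ≈ -2059.9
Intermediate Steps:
X(g) = g*(2 + g)
Z(j) = 20 - 4*j
l = 609/68 (l = 9 + 3/((20 - 4*(-5 + 2)*(-1)*(2 + (-5 + 2)*(-1))) - 28) = 9 + 3/((20 - 4*(-3*(-1))*(2 - 3*(-1))) - 28) = 9 + 3/((20 - 12*(2 + 3)) - 28) = 9 + 3/((20 - 12*5) - 28) = 9 + 3/((20 - 4*15) - 28) = 9 + 3/((20 - 60) - 28) = 9 + 3/(-40 - 28) = 9 + 3/(-68) = 9 + 3*(-1/68) = 9 - 3/68 = 609/68 ≈ 8.9559)
l*(-230) = (609/68)*(-230) = -70035/34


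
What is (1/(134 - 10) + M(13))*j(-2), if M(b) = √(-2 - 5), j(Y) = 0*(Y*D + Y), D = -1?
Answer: 0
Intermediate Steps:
j(Y) = 0 (j(Y) = 0*(Y*(-1) + Y) = 0*(-Y + Y) = 0*0 = 0)
M(b) = I*√7 (M(b) = √(-7) = I*√7)
(1/(134 - 10) + M(13))*j(-2) = (1/(134 - 10) + I*√7)*0 = (1/124 + I*√7)*0 = 0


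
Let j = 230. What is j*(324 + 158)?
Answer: 110860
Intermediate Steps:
j*(324 + 158) = 230*(324 + 158) = 230*482 = 110860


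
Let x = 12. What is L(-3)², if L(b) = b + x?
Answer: 81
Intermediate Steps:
L(b) = 12 + b (L(b) = b + 12 = 12 + b)
L(-3)² = (12 - 3)² = 9² = 81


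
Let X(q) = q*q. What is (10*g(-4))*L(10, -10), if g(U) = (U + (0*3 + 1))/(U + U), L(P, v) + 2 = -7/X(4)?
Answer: -585/64 ≈ -9.1406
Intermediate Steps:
X(q) = q**2
L(P, v) = -39/16 (L(P, v) = -2 - 7/(4**2) = -2 - 7/16 = -39/16)
g(U) = (1 + U)/(2*U) (g(U) = (U + (0 + 1))/((2*U)) = (U + 1)*(1/(2*U)) = (1 + U)*(1/(2*U)) = (1 + U)/(2*U))
(10*g(-4))*L(10, -10) = (10*((1/2)*(1 - 4)/(-4)))*(-39/16) = (10*((1/2)*(-1/4)*(-3)))*(-39/16) = (10*(3/8))*(-39/16) = (15/4)*(-39/16) = -585/64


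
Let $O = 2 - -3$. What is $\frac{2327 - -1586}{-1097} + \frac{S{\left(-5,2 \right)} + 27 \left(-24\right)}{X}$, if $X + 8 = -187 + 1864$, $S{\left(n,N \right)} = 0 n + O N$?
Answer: $- \frac{7230683}{1830893} \approx -3.9493$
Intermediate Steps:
$O = 5$ ($O = 2 + 3 = 5$)
$S{\left(n,N \right)} = 5 N$ ($S{\left(n,N \right)} = 0 n + 5 N = 0 + 5 N = 5 N$)
$X = 1669$ ($X = -8 + \left(-187 + 1864\right) = -8 + 1677 = 1669$)
$\frac{2327 - -1586}{-1097} + \frac{S{\left(-5,2 \right)} + 27 \left(-24\right)}{X} = \frac{2327 - -1586}{-1097} + \frac{5 \cdot 2 + 27 \left(-24\right)}{1669} = \left(2327 + 1586\right) \left(- \frac{1}{1097}\right) + \left(10 - 648\right) \frac{1}{1669} = 3913 \left(- \frac{1}{1097}\right) - \frac{638}{1669} = - \frac{3913}{1097} - \frac{638}{1669} = - \frac{7230683}{1830893}$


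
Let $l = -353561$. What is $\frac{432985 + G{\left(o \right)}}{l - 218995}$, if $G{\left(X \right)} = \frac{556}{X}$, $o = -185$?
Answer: $- \frac{80101669}{105922860} \approx -0.75623$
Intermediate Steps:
$\frac{432985 + G{\left(o \right)}}{l - 218995} = \frac{432985 + \frac{556}{-185}}{-353561 - 218995} = \frac{432985 + 556 \left(- \frac{1}{185}\right)}{-572556} = \left(432985 - \frac{556}{185}\right) \left(- \frac{1}{572556}\right) = \frac{80101669}{185} \left(- \frac{1}{572556}\right) = - \frac{80101669}{105922860}$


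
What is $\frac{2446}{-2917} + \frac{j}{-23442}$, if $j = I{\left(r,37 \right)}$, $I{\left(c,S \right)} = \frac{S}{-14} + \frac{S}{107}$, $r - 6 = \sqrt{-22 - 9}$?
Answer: $- \frac{28627994113}{34144570124} \approx -0.83843$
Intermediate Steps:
$r = 6 + i \sqrt{31}$ ($r = 6 + \sqrt{-22 - 9} = 6 + \sqrt{-31} = 6 + i \sqrt{31} \approx 6.0 + 5.5678 i$)
$I{\left(c,S \right)} = - \frac{93 S}{1498}$ ($I{\left(c,S \right)} = S \left(- \frac{1}{14}\right) + S \frac{1}{107} = - \frac{S}{14} + \frac{S}{107} = - \frac{93 S}{1498}$)
$j = - \frac{3441}{1498}$ ($j = \left(- \frac{93}{1498}\right) 37 = - \frac{3441}{1498} \approx -2.2971$)
$\frac{2446}{-2917} + \frac{j}{-23442} = \frac{2446}{-2917} - \frac{3441}{1498 \left(-23442\right)} = 2446 \left(- \frac{1}{2917}\right) - - \frac{1147}{11705372} = - \frac{2446}{2917} + \frac{1147}{11705372} = - \frac{28627994113}{34144570124}$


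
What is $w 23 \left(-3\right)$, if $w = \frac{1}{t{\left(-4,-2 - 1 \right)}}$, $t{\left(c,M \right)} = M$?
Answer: $23$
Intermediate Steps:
$w = - \frac{1}{3}$ ($w = \frac{1}{-2 - 1} = \frac{1}{-3} = - \frac{1}{3} \approx -0.33333$)
$w 23 \left(-3\right) = \left(- \frac{1}{3}\right) 23 \left(-3\right) = \left(- \frac{23}{3}\right) \left(-3\right) = 23$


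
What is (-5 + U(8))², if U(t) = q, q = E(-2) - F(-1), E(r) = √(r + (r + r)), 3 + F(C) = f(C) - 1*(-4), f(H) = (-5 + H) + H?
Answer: (1 + I*√6)² ≈ -5.0 + 4.899*I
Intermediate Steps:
f(H) = -5 + 2*H
F(C) = -4 + 2*C (F(C) = -3 + ((-5 + 2*C) - 1*(-4)) = -3 + ((-5 + 2*C) + 4) = -3 + (-1 + 2*C) = -4 + 2*C)
E(r) = √3*√r (E(r) = √(r + 2*r) = √(3*r) = √3*√r)
q = 6 + I*√6 (q = √3*√(-2) - (-4 + 2*(-1)) = √3*(I*√2) - (-4 - 2) = I*√6 - 1*(-6) = I*√6 + 6 = 6 + I*√6 ≈ 6.0 + 2.4495*I)
U(t) = 6 + I*√6
(-5 + U(8))² = (-5 + (6 + I*√6))² = (1 + I*√6)²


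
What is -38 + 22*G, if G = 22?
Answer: 446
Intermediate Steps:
-38 + 22*G = -38 + 22*22 = -38 + 484 = 446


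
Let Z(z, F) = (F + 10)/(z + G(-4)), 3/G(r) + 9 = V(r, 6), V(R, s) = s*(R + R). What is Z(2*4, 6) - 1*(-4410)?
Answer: 666214/151 ≈ 4412.0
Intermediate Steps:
V(R, s) = 2*R*s (V(R, s) = s*(2*R) = 2*R*s)
G(r) = 3/(-9 + 12*r) (G(r) = 3/(-9 + 2*r*6) = 3/(-9 + 12*r))
Z(z, F) = (10 + F)/(-1/19 + z) (Z(z, F) = (F + 10)/(z + 1/(-3 + 4*(-4))) = (10 + F)/(z + 1/(-3 - 16)) = (10 + F)/(z + 1/(-19)) = (10 + F)/(z - 1/19) = (10 + F)/(-1/19 + z))
Z(2*4, 6) - 1*(-4410) = 19*(10 + 6)/(-1 + 19*(2*4)) - 1*(-4410) = 19*16/(-1 + 19*8) + 4410 = 19*16/(-1 + 152) + 4410 = 19*16/151 + 4410 = 19*(1/151)*16 + 4410 = 304/151 + 4410 = 666214/151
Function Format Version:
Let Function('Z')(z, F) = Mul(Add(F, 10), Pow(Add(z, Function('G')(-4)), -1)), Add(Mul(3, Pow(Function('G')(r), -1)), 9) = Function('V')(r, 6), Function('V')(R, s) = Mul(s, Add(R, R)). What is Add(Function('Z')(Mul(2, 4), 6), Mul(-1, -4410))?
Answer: Rational(666214, 151) ≈ 4412.0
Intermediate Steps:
Function('V')(R, s) = Mul(2, R, s) (Function('V')(R, s) = Mul(s, Mul(2, R)) = Mul(2, R, s))
Function('G')(r) = Mul(3, Pow(Add(-9, Mul(12, r)), -1)) (Function('G')(r) = Mul(3, Pow(Add(-9, Mul(2, r, 6)), -1)) = Mul(3, Pow(Add(-9, Mul(12, r)), -1)))
Function('Z')(z, F) = Mul(Pow(Add(Rational(-1, 19), z), -1), Add(10, F)) (Function('Z')(z, F) = Mul(Add(F, 10), Pow(Add(z, Pow(Add(-3, Mul(4, -4)), -1)), -1)) = Mul(Add(10, F), Pow(Add(z, Pow(Add(-3, -16), -1)), -1)) = Mul(Add(10, F), Pow(Add(z, Pow(-19, -1)), -1)) = Mul(Add(10, F), Pow(Add(z, Rational(-1, 19)), -1)) = Mul(Add(10, F), Pow(Add(Rational(-1, 19), z), -1)) = Mul(Pow(Add(Rational(-1, 19), z), -1), Add(10, F)))
Add(Function('Z')(Mul(2, 4), 6), Mul(-1, -4410)) = Add(Mul(19, Pow(Add(-1, Mul(19, Mul(2, 4))), -1), Add(10, 6)), Mul(-1, -4410)) = Add(Mul(19, Pow(Add(-1, Mul(19, 8)), -1), 16), 4410) = Add(Mul(19, Pow(Add(-1, 152), -1), 16), 4410) = Add(Mul(19, Pow(151, -1), 16), 4410) = Add(Mul(19, Rational(1, 151), 16), 4410) = Add(Rational(304, 151), 4410) = Rational(666214, 151)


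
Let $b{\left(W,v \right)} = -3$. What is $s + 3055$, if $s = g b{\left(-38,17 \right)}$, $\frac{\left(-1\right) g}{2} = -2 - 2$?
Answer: $3031$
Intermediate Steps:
$g = 8$ ($g = - 2 \left(-2 - 2\right) = \left(-2\right) \left(-4\right) = 8$)
$s = -24$ ($s = 8 \left(-3\right) = -24$)
$s + 3055 = -24 + 3055 = 3031$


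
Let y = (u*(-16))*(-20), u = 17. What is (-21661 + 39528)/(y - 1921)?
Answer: 1051/207 ≈ 5.0773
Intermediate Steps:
y = 5440 (y = (17*(-16))*(-20) = -272*(-20) = 5440)
(-21661 + 39528)/(y - 1921) = (-21661 + 39528)/(5440 - 1921) = 17867/3519 = 17867*(1/3519) = 1051/207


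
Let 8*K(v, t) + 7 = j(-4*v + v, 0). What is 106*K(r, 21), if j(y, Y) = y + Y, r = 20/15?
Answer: -583/4 ≈ -145.75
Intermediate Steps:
r = 4/3 (r = 20*(1/15) = 4/3 ≈ 1.3333)
j(y, Y) = Y + y
K(v, t) = -7/8 - 3*v/8 (K(v, t) = -7/8 + (0 + (-4*v + v))/8 = -7/8 + (0 - 3*v)/8 = -7/8 + (-3*v)/8 = -7/8 - 3*v/8)
106*K(r, 21) = 106*(-7/8 - 3/8*4/3) = 106*(-7/8 - 1/2) = 106*(-11/8) = -583/4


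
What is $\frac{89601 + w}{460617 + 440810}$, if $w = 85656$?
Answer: $\frac{175257}{901427} \approx 0.19442$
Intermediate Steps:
$\frac{89601 + w}{460617 + 440810} = \frac{89601 + 85656}{460617 + 440810} = \frac{175257}{901427}$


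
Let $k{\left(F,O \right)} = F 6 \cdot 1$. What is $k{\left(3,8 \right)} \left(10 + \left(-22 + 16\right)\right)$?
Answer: $72$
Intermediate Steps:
$k{\left(F,O \right)} = 6 F$ ($k{\left(F,O \right)} = 6 F 1 = 6 F$)
$k{\left(3,8 \right)} \left(10 + \left(-22 + 16\right)\right) = 6 \cdot 3 \left(10 + \left(-22 + 16\right)\right) = 18 \left(10 - 6\right) = 18 \cdot 4 = 72$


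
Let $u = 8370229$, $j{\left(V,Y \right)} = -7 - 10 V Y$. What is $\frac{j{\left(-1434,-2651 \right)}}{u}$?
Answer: $- \frac{38015347}{8370229} \approx -4.5417$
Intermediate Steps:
$j{\left(V,Y \right)} = -7 - 10 V Y$
$\frac{j{\left(-1434,-2651 \right)}}{u} = \frac{-7 - \left(-14340\right) \left(-2651\right)}{8370229} = \left(-7 - 38015340\right) \frac{1}{8370229} = \left(-38015347\right) \frac{1}{8370229} = - \frac{38015347}{8370229}$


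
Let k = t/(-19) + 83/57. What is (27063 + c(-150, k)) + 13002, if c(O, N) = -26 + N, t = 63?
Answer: 2282117/57 ≈ 40037.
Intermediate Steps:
k = -106/57 (k = 63/(-19) + 83/57 = 63*(-1/19) + 83*(1/57) = -63/19 + 83/57 = -106/57 ≈ -1.8596)
(27063 + c(-150, k)) + 13002 = (27063 + (-26 - 106/57)) + 13002 = (27063 - 1588/57) + 13002 = 1541003/57 + 13002 = 2282117/57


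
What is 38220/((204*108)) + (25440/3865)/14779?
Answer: 36395313463/20974770612 ≈ 1.7352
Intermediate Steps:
38220/((204*108)) + (25440/3865)/14779 = 38220/22032 + (25440*(1/3865))*(1/14779) = 38220*(1/22032) + (5088/773)*(1/14779) = 3185/1836 + 5088/11424167 = 36395313463/20974770612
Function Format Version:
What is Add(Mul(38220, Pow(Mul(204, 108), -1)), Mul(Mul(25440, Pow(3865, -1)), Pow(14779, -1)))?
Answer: Rational(36395313463, 20974770612) ≈ 1.7352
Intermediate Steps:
Add(Mul(38220, Pow(Mul(204, 108), -1)), Mul(Mul(25440, Pow(3865, -1)), Pow(14779, -1))) = Add(Mul(38220, Pow(22032, -1)), Mul(Mul(25440, Rational(1, 3865)), Rational(1, 14779))) = Add(Mul(38220, Rational(1, 22032)), Mul(Rational(5088, 773), Rational(1, 14779))) = Add(Rational(3185, 1836), Rational(5088, 11424167)) = Rational(36395313463, 20974770612)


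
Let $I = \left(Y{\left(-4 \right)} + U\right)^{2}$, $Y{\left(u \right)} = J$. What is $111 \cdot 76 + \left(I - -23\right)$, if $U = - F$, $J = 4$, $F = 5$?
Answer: $8460$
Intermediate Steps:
$Y{\left(u \right)} = 4$
$U = -5$ ($U = \left(-1\right) 5 = -5$)
$I = 1$ ($I = \left(4 - 5\right)^{2} = \left(-1\right)^{2} = 1$)
$111 \cdot 76 + \left(I - -23\right) = 111 \cdot 76 + \left(1 - -23\right) = 8436 + \left(1 + 23\right) = 8436 + 24 = 8460$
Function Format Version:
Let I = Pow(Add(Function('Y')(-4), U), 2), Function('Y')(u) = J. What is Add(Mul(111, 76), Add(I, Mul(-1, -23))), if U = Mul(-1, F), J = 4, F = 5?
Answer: 8460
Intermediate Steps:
Function('Y')(u) = 4
U = -5 (U = Mul(-1, 5) = -5)
I = 1 (I = Pow(Add(4, -5), 2) = Pow(-1, 2) = 1)
Add(Mul(111, 76), Add(I, Mul(-1, -23))) = Add(Mul(111, 76), Add(1, Mul(-1, -23))) = Add(8436, Add(1, 23)) = Add(8436, 24) = 8460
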